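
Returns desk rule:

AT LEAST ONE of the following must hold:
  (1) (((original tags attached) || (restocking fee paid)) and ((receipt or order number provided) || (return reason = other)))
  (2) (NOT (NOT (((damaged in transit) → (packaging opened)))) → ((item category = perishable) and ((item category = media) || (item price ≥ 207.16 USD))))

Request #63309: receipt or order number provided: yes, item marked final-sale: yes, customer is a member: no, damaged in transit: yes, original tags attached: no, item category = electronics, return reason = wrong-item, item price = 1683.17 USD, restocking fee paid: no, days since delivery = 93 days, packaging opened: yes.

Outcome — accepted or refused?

Atomic conditions:
  original tags attached: no → false
  restocking fee paid: no → false
  receipt or order number provided: yes → true
  return reason = other: wrong-item == other is false
  damaged in transit: yes → true
  packaging opened: yes → true
  item category = perishable: electronics == perishable is false
  item category = media: electronics == media is false
  item price ≥ 207.16 USD: 1683.17 ≥ 207.16 is true
Combine:
[1.1] false OR false = false
[1.2] true OR false = true
[1] false AND true = false
[2.1.1.1] true → true = true
[2.1.1] NOT true = false
[2.1] NOT false = true
[2.2.2] false OR true = true
[2.2] false AND true = false
[2] true → false = false
[root] false OR false = false
Overall: false → refused

Refused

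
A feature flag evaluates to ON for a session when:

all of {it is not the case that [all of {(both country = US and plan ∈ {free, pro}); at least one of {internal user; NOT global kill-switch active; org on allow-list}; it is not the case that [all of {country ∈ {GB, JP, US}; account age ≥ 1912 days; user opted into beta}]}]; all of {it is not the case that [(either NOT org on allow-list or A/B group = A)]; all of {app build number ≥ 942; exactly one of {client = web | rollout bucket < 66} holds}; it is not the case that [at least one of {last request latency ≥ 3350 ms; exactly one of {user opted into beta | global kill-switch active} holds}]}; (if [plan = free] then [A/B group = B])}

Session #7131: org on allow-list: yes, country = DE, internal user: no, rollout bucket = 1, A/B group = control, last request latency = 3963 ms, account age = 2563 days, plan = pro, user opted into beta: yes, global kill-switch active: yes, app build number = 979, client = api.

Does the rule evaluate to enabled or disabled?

Atomic conditions:
  country = US: DE == US is false
  plan ∈ {free, pro}: pro is in the set → true
  internal user: no → false
  NOT global kill-switch active: yes → false
  org on allow-list: yes → true
  country ∈ {GB, JP, US}: DE is not in the set → false
  account age ≥ 1912 days: 2563 ≥ 1912 is true
  user opted into beta: yes → true
  NOT org on allow-list: yes → false
  A/B group = A: control == A is false
  app build number ≥ 942: 979 ≥ 942 is true
  client = web: api == web is false
  rollout bucket < 66: 1 < 66 is true
  last request latency ≥ 3350 ms: 3963 ≥ 3350 is true
  global kill-switch active: yes → true
  plan = free: pro == free is false
  A/B group = B: control == B is false
Combine:
[1.1.1] false AND true = false
[1.1.2] false OR false OR true = true
[1.1.3.1] false AND true AND true = false
[1.1.3] NOT false = true
[1.1] false AND true AND true = false
[1] NOT false = true
[2.1.1] false OR false = false
[2.1] NOT false = true
[2.2.2] exactly-one(false, true) = true
[2.2] true AND true = true
[2.3.1.2] exactly-one(true, true) = false
[2.3.1] true OR false = true
[2.3] NOT true = false
[2] true AND true AND false = false
[3] false → false (antecedent false ⇒ implication holds) = true
[root] true AND false AND true = false
Overall: false → disabled

Disabled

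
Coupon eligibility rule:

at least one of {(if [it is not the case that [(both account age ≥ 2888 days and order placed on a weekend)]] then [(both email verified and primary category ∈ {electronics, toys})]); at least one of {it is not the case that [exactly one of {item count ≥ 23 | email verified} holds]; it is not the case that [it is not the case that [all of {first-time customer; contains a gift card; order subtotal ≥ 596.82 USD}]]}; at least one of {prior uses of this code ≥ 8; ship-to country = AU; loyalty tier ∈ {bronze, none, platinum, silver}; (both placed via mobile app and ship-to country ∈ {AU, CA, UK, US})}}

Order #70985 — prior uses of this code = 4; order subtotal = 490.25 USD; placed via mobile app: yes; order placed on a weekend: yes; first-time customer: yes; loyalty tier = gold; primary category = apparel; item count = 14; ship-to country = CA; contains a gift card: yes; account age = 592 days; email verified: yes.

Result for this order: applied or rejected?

Applied

Atomic conditions:
  account age ≥ 2888 days: 592 ≥ 2888 is false
  order placed on a weekend: yes → true
  email verified: yes → true
  primary category ∈ {electronics, toys}: apparel is not in the set → false
  item count ≥ 23: 14 ≥ 23 is false
  first-time customer: yes → true
  contains a gift card: yes → true
  order subtotal ≥ 596.82 USD: 490.25 ≥ 596.82 is false
  prior uses of this code ≥ 8: 4 ≥ 8 is false
  ship-to country = AU: CA == AU is false
  loyalty tier ∈ {bronze, none, platinum, silver}: gold is not in the set → false
  placed via mobile app: yes → true
  ship-to country ∈ {AU, CA, UK, US}: CA is in the set → true
Combine:
[1.1.1] false AND true = false
[1.1] NOT false = true
[1.2] true AND false = false
[1] true → false = false
[2.1.1] exactly-one(false, true) = true
[2.1] NOT true = false
[2.2.1.1] true AND true AND false = false
[2.2.1] NOT false = true
[2.2] NOT true = false
[2] false OR false = false
[3.4] true AND true = true
[3] false OR false OR false OR true = true
[root] false OR false OR true = true
Overall: true → applied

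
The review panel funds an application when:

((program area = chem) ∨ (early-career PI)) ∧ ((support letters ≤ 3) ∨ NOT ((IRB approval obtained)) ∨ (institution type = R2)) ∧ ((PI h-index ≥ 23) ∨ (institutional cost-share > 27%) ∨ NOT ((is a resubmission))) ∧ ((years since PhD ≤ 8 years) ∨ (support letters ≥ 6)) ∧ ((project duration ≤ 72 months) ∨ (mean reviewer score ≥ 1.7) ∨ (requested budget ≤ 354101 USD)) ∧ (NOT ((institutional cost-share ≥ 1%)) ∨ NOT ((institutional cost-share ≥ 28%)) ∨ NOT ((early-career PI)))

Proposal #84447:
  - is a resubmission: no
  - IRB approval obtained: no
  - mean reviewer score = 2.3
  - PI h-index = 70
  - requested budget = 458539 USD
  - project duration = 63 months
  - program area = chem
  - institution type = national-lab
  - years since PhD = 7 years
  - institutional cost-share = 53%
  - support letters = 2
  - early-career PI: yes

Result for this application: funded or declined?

Atomic conditions:
  program area = chem: chem == chem is true
  early-career PI: yes → true
  support letters ≤ 3: 2 ≤ 3 is true
  IRB approval obtained: no → false
  institution type = R2: national-lab == R2 is false
  PI h-index ≥ 23: 70 ≥ 23 is true
  institutional cost-share > 27%: 53 > 27 is true
  is a resubmission: no → false
  years since PhD ≤ 8 years: 7 ≤ 8 is true
  support letters ≥ 6: 2 ≥ 6 is false
  project duration ≤ 72 months: 63 ≤ 72 is true
  mean reviewer score ≥ 1.7: 2.3 ≥ 1.7 is true
  requested budget ≤ 354101 USD: 458539 ≤ 354101 is false
  institutional cost-share ≥ 1%: 53 ≥ 1 is true
  institutional cost-share ≥ 28%: 53 ≥ 28 is true
Combine:
[1] true OR true = true
[2.2] NOT false = true
[2] true OR true OR false = true
[3.3] NOT false = true
[3] true OR true OR true = true
[4] true OR false = true
[5] true OR true OR false = true
[6.1] NOT true = false
[6.2] NOT true = false
[6.3] NOT true = false
[6] false OR false OR false = false
[root] true AND true AND true AND true AND true AND false = false
Overall: false → declined

Declined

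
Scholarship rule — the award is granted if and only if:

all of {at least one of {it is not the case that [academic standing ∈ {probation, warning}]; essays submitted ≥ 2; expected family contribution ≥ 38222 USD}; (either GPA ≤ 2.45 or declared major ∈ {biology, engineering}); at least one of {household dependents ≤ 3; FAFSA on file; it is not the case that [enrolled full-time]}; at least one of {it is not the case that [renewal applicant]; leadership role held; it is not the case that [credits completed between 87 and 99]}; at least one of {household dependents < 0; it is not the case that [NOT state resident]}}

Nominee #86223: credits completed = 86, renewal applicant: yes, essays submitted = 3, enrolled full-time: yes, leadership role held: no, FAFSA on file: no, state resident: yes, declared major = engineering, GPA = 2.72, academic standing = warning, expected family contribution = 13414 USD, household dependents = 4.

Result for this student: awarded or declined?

Declined

Atomic conditions:
  academic standing ∈ {probation, warning}: warning is in the set → true
  essays submitted ≥ 2: 3 ≥ 2 is true
  expected family contribution ≥ 38222 USD: 13414 ≥ 38222 is false
  GPA ≤ 2.45: 2.72 ≤ 2.45 is false
  declared major ∈ {biology, engineering}: engineering is in the set → true
  household dependents ≤ 3: 4 ≤ 3 is false
  FAFSA on file: no → false
  enrolled full-time: yes → true
  renewal applicant: yes → true
  leadership role held: no → false
  credits completed between 87 and 99: 86 in [87, 99] is false
  household dependents < 0: 4 < 0 is false
  NOT state resident: yes → false
Combine:
[1.1] NOT true = false
[1] false OR true OR false = true
[2] false OR true = true
[3.3] NOT true = false
[3] false OR false OR false = false
[4.1] NOT true = false
[4.3] NOT false = true
[4] false OR false OR true = true
[5.2] NOT false = true
[5] false OR true = true
[root] true AND true AND false AND true AND true = false
Overall: false → declined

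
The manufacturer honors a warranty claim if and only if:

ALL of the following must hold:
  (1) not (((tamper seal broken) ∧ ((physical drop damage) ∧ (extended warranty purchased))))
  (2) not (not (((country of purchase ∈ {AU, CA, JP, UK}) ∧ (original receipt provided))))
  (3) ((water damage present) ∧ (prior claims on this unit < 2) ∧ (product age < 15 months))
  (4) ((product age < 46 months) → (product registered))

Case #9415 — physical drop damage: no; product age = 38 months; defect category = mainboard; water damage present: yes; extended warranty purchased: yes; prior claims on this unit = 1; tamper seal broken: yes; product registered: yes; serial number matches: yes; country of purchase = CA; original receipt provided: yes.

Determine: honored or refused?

Refused

Atomic conditions:
  tamper seal broken: yes → true
  physical drop damage: no → false
  extended warranty purchased: yes → true
  country of purchase ∈ {AU, CA, JP, UK}: CA is in the set → true
  original receipt provided: yes → true
  water damage present: yes → true
  prior claims on this unit < 2: 1 < 2 is true
  product age < 15 months: 38 < 15 is false
  product age < 46 months: 38 < 46 is true
  product registered: yes → true
Combine:
[1.1.2] false AND true = false
[1.1] true AND false = false
[1] NOT false = true
[2.1.1] true AND true = true
[2.1] NOT true = false
[2] NOT false = true
[3] true AND true AND false = false
[4] true → true = true
[root] true AND true AND false AND true = false
Overall: false → refused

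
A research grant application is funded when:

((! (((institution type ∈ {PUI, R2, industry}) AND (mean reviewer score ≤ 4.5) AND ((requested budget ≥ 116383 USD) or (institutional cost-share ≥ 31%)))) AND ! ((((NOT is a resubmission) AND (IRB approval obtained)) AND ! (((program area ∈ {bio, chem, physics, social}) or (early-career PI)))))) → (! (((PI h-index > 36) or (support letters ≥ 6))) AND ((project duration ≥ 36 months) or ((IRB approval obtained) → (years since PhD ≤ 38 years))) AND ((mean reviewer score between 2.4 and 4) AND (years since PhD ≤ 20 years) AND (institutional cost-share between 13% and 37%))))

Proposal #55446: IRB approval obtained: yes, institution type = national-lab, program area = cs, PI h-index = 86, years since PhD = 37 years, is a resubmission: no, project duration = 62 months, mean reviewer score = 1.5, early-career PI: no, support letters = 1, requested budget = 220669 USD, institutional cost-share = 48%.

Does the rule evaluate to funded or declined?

Funded

Atomic conditions:
  institution type ∈ {PUI, R2, industry}: national-lab is not in the set → false
  mean reviewer score ≤ 4.5: 1.5 ≤ 4.5 is true
  requested budget ≥ 116383 USD: 220669 ≥ 116383 is true
  institutional cost-share ≥ 31%: 48 ≥ 31 is true
  NOT is a resubmission: no → true
  IRB approval obtained: yes → true
  program area ∈ {bio, chem, physics, social}: cs is not in the set → false
  early-career PI: no → false
  PI h-index > 36: 86 > 36 is true
  support letters ≥ 6: 1 ≥ 6 is false
  project duration ≥ 36 months: 62 ≥ 36 is true
  years since PhD ≤ 38 years: 37 ≤ 38 is true
  mean reviewer score between 2.4 and 4: 1.5 in [2.4, 4] is false
  years since PhD ≤ 20 years: 37 ≤ 20 is false
  institutional cost-share between 13% and 37%: 48 in [13, 37] is false
Combine:
[1.1.1.3] true OR true = true
[1.1.1] false AND true AND true = false
[1.1] NOT false = true
[1.2.1.1] true AND true = true
[1.2.1.2.1] false OR false = false
[1.2.1.2] NOT false = true
[1.2.1] true AND true = true
[1.2] NOT true = false
[1] true AND false = false
[2.1.1] true OR false = true
[2.1] NOT true = false
[2.2.2] true → true = true
[2.2] true OR true = true
[2.3] false AND false AND false = false
[2] false AND true AND false = false
[root] false → false (antecedent false ⇒ implication holds) = true
Overall: true → funded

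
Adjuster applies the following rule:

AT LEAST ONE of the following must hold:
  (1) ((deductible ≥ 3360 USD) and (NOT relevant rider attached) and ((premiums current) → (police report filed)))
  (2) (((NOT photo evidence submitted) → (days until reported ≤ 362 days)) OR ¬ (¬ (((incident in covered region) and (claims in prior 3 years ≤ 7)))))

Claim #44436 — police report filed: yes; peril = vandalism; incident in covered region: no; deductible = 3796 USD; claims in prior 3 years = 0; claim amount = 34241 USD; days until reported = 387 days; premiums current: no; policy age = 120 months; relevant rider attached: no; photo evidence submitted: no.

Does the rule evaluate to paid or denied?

Atomic conditions:
  deductible ≥ 3360 USD: 3796 ≥ 3360 is true
  NOT relevant rider attached: no → true
  premiums current: no → false
  police report filed: yes → true
  NOT photo evidence submitted: no → true
  days until reported ≤ 362 days: 387 ≤ 362 is false
  incident in covered region: no → false
  claims in prior 3 years ≤ 7: 0 ≤ 7 is true
Combine:
[1.3] false → true (antecedent false ⇒ implication holds) = true
[1] true AND true AND true = true
[2.1] true → false = false
[2.2.1.1] false AND true = false
[2.2.1] NOT false = true
[2.2] NOT true = false
[2] false OR false = false
[root] true OR false = true
Overall: true → paid

Paid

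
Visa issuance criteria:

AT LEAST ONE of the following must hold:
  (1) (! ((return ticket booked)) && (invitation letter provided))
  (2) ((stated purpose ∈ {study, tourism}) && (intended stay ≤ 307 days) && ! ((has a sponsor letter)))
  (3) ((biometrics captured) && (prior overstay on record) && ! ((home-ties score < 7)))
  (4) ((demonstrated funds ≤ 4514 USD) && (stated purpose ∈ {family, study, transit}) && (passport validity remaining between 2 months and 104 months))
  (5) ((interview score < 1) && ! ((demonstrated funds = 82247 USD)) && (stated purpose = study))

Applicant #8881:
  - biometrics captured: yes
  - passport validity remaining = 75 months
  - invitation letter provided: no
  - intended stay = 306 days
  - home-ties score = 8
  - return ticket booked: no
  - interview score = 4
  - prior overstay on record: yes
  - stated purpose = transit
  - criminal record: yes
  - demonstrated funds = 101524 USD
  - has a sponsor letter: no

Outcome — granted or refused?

Granted

Atomic conditions:
  return ticket booked: no → false
  invitation letter provided: no → false
  stated purpose ∈ {study, tourism}: transit is not in the set → false
  intended stay ≤ 307 days: 306 ≤ 307 is true
  has a sponsor letter: no → false
  biometrics captured: yes → true
  prior overstay on record: yes → true
  home-ties score < 7: 8 < 7 is false
  demonstrated funds ≤ 4514 USD: 101524 ≤ 4514 is false
  stated purpose ∈ {family, study, transit}: transit is in the set → true
  passport validity remaining between 2 months and 104 months: 75 in [2, 104] is true
  interview score < 1: 4 < 1 is false
  demonstrated funds = 82247 USD: 101524 == 82247 is false
  stated purpose = study: transit == study is false
Combine:
[1.1] NOT false = true
[1] true AND false = false
[2.3] NOT false = true
[2] false AND true AND true = false
[3.3] NOT false = true
[3] true AND true AND true = true
[4] false AND true AND true = false
[5.2] NOT false = true
[5] false AND true AND false = false
[root] false OR false OR true OR false OR false = true
Overall: true → granted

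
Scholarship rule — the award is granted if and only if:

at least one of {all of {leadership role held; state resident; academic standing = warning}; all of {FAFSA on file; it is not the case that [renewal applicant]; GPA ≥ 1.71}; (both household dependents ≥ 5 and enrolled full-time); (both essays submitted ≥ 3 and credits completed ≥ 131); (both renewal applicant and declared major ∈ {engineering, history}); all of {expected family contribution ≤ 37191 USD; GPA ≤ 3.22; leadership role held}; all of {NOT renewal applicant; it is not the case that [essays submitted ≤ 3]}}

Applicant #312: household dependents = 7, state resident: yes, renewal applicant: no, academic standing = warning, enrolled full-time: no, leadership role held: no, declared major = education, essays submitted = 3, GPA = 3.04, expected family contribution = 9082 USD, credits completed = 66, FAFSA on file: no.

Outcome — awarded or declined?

Atomic conditions:
  leadership role held: no → false
  state resident: yes → true
  academic standing = warning: warning == warning is true
  FAFSA on file: no → false
  renewal applicant: no → false
  GPA ≥ 1.71: 3.04 ≥ 1.71 is true
  household dependents ≥ 5: 7 ≥ 5 is true
  enrolled full-time: no → false
  essays submitted ≥ 3: 3 ≥ 3 is true
  credits completed ≥ 131: 66 ≥ 131 is false
  declared major ∈ {engineering, history}: education is not in the set → false
  expected family contribution ≤ 37191 USD: 9082 ≤ 37191 is true
  GPA ≤ 3.22: 3.04 ≤ 3.22 is true
  NOT renewal applicant: no → true
  essays submitted ≤ 3: 3 ≤ 3 is true
Combine:
[1] false AND true AND true = false
[2.2] NOT false = true
[2] false AND true AND true = false
[3] true AND false = false
[4] true AND false = false
[5] false AND false = false
[6] true AND true AND false = false
[7.2] NOT true = false
[7] true AND false = false
[root] false OR false OR false OR false OR false OR false OR false = false
Overall: false → declined

Declined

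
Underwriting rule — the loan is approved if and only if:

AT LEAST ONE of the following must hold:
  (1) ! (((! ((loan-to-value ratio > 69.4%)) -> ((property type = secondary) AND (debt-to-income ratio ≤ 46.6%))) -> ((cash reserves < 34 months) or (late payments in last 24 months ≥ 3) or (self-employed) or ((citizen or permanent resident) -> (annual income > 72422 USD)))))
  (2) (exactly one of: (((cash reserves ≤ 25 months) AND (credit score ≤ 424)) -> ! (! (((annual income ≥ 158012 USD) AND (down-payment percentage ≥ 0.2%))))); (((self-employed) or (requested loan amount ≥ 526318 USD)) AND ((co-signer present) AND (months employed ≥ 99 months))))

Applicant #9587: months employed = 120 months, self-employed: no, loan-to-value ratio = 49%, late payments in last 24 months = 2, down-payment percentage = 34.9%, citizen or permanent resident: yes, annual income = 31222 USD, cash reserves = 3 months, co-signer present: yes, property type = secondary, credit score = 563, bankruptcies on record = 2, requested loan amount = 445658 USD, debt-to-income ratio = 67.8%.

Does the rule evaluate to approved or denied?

Approved

Atomic conditions:
  loan-to-value ratio > 69.4%: 49 > 69.4 is false
  property type = secondary: secondary == secondary is true
  debt-to-income ratio ≤ 46.6%: 67.8 ≤ 46.6 is false
  cash reserves < 34 months: 3 < 34 is true
  late payments in last 24 months ≥ 3: 2 ≥ 3 is false
  self-employed: no → false
  citizen or permanent resident: yes → true
  annual income > 72422 USD: 31222 > 72422 is false
  cash reserves ≤ 25 months: 3 ≤ 25 is true
  credit score ≤ 424: 563 ≤ 424 is false
  annual income ≥ 158012 USD: 31222 ≥ 158012 is false
  down-payment percentage ≥ 0.2%: 34.9 ≥ 0.2 is true
  requested loan amount ≥ 526318 USD: 445658 ≥ 526318 is false
  co-signer present: yes → true
  months employed ≥ 99 months: 120 ≥ 99 is true
Combine:
[1.1.1.1] NOT false = true
[1.1.1.2] true AND false = false
[1.1.1] true → false = false
[1.1.2.4] true → false = false
[1.1.2] true OR false OR false OR false = true
[1.1] false → true (antecedent false ⇒ implication holds) = true
[1] NOT true = false
[2.1.1] true AND false = false
[2.1.2.1.1] false AND true = false
[2.1.2.1] NOT false = true
[2.1.2] NOT true = false
[2.1] false → false (antecedent false ⇒ implication holds) = true
[2.2.1] false OR false = false
[2.2.2] true AND true = true
[2.2] false AND true = false
[2] exactly-one(true, false) = true
[root] false OR true = true
Overall: true → approved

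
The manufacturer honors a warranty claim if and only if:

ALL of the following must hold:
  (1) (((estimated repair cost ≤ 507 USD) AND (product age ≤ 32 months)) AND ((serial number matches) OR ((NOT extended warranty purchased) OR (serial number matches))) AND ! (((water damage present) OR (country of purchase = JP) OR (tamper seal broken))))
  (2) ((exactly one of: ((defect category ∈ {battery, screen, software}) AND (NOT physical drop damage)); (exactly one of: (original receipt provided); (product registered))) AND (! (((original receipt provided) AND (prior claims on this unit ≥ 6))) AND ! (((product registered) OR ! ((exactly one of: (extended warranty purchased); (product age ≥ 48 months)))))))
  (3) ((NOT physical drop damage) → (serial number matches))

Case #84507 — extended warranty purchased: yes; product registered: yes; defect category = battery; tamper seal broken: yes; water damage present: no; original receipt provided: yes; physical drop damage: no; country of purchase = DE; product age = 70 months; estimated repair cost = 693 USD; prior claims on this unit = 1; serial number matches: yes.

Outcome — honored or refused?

Atomic conditions:
  estimated repair cost ≤ 507 USD: 693 ≤ 507 is false
  product age ≤ 32 months: 70 ≤ 32 is false
  serial number matches: yes → true
  NOT extended warranty purchased: yes → false
  water damage present: no → false
  country of purchase = JP: DE == JP is false
  tamper seal broken: yes → true
  defect category ∈ {battery, screen, software}: battery is in the set → true
  NOT physical drop damage: no → true
  original receipt provided: yes → true
  product registered: yes → true
  prior claims on this unit ≥ 6: 1 ≥ 6 is false
  extended warranty purchased: yes → true
  product age ≥ 48 months: 70 ≥ 48 is true
Combine:
[1.1] false AND false = false
[1.2.2] false OR true = true
[1.2] true OR true = true
[1.3.1] false OR false OR true = true
[1.3] NOT true = false
[1] false AND true AND false = false
[2.1.1] true AND true = true
[2.1.2] exactly-one(true, true) = false
[2.1] exactly-one(true, false) = true
[2.2.1.1] true AND false = false
[2.2.1] NOT false = true
[2.2.2.1.2.1] exactly-one(true, true) = false
[2.2.2.1.2] NOT false = true
[2.2.2.1] true OR true = true
[2.2.2] NOT true = false
[2.2] true AND false = false
[2] true AND false = false
[3] true → true = true
[root] false AND false AND true = false
Overall: false → refused

Refused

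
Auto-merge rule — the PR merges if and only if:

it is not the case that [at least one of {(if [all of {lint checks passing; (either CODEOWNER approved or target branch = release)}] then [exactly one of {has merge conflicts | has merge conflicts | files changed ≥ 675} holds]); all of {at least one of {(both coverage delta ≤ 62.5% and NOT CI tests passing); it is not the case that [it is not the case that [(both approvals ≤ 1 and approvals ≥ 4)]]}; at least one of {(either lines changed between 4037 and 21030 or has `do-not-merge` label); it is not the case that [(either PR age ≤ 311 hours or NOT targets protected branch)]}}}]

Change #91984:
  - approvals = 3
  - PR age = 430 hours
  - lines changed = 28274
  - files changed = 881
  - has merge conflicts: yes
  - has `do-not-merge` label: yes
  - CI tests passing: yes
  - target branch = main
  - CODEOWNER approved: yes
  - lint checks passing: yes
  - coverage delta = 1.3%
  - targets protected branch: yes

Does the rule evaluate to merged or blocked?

Atomic conditions:
  lint checks passing: yes → true
  CODEOWNER approved: yes → true
  target branch = release: main == release is false
  has merge conflicts: yes → true
  files changed ≥ 675: 881 ≥ 675 is true
  coverage delta ≤ 62.5%: 1.3 ≤ 62.5 is true
  NOT CI tests passing: yes → false
  approvals ≤ 1: 3 ≤ 1 is false
  approvals ≥ 4: 3 ≥ 4 is false
  lines changed between 4037 and 21030: 28274 in [4037, 21030] is false
  has `do-not-merge` label: yes → true
  PR age ≤ 311 hours: 430 ≤ 311 is false
  NOT targets protected branch: yes → false
Combine:
[1.1.1.2] true OR false = true
[1.1.1] true AND true = true
[1.1.2] exactly-one(true, true, true) = false
[1.1] true → false = false
[1.2.1.1] true AND false = false
[1.2.1.2.1.1] false AND false = false
[1.2.1.2.1] NOT false = true
[1.2.1.2] NOT true = false
[1.2.1] false OR false = false
[1.2.2.1] false OR true = true
[1.2.2.2.1] false OR false = false
[1.2.2.2] NOT false = true
[1.2.2] true OR true = true
[1.2] false AND true = false
[1] false OR false = false
[root] NOT false = true
Overall: true → merged

Merged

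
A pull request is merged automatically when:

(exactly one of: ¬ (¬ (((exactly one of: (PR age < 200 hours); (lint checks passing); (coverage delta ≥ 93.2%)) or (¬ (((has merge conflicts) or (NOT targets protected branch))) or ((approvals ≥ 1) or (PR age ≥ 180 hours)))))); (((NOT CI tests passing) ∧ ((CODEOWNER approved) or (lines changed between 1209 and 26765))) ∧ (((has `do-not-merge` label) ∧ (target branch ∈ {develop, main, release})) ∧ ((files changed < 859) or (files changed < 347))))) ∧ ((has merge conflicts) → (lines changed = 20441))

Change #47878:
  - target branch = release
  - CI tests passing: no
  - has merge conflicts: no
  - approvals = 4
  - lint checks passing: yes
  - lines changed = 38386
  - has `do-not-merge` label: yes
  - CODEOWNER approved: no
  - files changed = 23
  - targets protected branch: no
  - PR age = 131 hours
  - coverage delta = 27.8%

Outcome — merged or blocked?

Merged

Atomic conditions:
  PR age < 200 hours: 131 < 200 is true
  lint checks passing: yes → true
  coverage delta ≥ 93.2%: 27.8 ≥ 93.2 is false
  has merge conflicts: no → false
  NOT targets protected branch: no → true
  approvals ≥ 1: 4 ≥ 1 is true
  PR age ≥ 180 hours: 131 ≥ 180 is false
  NOT CI tests passing: no → true
  CODEOWNER approved: no → false
  lines changed between 1209 and 26765: 38386 in [1209, 26765] is false
  has `do-not-merge` label: yes → true
  target branch ∈ {develop, main, release}: release is in the set → true
  files changed < 859: 23 < 859 is true
  files changed < 347: 23 < 347 is true
  lines changed = 20441: 38386 == 20441 is false
Combine:
[1.1.1.1.1] exactly-one(true, true, false) = false
[1.1.1.1.2.1.1] false OR true = true
[1.1.1.1.2.1] NOT true = false
[1.1.1.1.2.2] true OR false = true
[1.1.1.1.2] false OR true = true
[1.1.1.1] false OR true = true
[1.1.1] NOT true = false
[1.1] NOT false = true
[1.2.1.2] false OR false = false
[1.2.1] true AND false = false
[1.2.2.1] true AND true = true
[1.2.2.2] true OR true = true
[1.2.2] true AND true = true
[1.2] false AND true = false
[1] exactly-one(true, false) = true
[2] false → false (antecedent false ⇒ implication holds) = true
[root] true AND true = true
Overall: true → merged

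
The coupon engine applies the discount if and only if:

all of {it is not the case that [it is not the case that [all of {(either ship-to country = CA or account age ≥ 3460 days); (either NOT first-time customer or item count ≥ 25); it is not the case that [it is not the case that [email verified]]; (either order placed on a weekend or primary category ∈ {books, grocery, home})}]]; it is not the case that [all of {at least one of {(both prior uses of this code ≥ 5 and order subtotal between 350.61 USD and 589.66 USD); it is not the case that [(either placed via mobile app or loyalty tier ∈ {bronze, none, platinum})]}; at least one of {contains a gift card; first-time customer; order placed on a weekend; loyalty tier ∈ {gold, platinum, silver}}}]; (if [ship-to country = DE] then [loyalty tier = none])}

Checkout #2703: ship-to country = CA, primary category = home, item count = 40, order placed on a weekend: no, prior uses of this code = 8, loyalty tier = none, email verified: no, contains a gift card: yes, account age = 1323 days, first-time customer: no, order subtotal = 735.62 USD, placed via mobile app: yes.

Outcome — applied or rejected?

Rejected

Atomic conditions:
  ship-to country = CA: CA == CA is true
  account age ≥ 3460 days: 1323 ≥ 3460 is false
  NOT first-time customer: no → true
  item count ≥ 25: 40 ≥ 25 is true
  email verified: no → false
  order placed on a weekend: no → false
  primary category ∈ {books, grocery, home}: home is in the set → true
  prior uses of this code ≥ 5: 8 ≥ 5 is true
  order subtotal between 350.61 USD and 589.66 USD: 735.62 in [350.61, 589.66] is false
  placed via mobile app: yes → true
  loyalty tier ∈ {bronze, none, platinum}: none is in the set → true
  contains a gift card: yes → true
  first-time customer: no → false
  loyalty tier ∈ {gold, platinum, silver}: none is not in the set → false
  ship-to country = DE: CA == DE is false
  loyalty tier = none: none == none is true
Combine:
[1.1.1.1] true OR false = true
[1.1.1.2] true OR true = true
[1.1.1.3.1] NOT false = true
[1.1.1.3] NOT true = false
[1.1.1.4] false OR true = true
[1.1.1] true AND true AND false AND true = false
[1.1] NOT false = true
[1] NOT true = false
[2.1.1.1] true AND false = false
[2.1.1.2.1] true OR true = true
[2.1.1.2] NOT true = false
[2.1.1] false OR false = false
[2.1.2] true OR false OR false OR false = true
[2.1] false AND true = false
[2] NOT false = true
[3] false → true (antecedent false ⇒ implication holds) = true
[root] false AND true AND true = false
Overall: false → rejected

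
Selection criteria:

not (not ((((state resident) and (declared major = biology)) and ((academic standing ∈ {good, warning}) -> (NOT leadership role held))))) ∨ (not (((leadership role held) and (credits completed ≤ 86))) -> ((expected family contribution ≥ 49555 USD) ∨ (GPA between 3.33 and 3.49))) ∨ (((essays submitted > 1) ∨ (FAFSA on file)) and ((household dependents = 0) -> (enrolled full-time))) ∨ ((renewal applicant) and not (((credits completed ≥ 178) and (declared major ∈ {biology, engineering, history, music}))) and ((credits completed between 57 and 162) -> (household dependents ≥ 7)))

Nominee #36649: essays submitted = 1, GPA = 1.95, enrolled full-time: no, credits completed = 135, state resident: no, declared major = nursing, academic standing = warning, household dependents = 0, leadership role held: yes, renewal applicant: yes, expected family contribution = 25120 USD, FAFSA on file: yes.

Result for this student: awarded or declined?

Atomic conditions:
  state resident: no → false
  declared major = biology: nursing == biology is false
  academic standing ∈ {good, warning}: warning is in the set → true
  NOT leadership role held: yes → false
  leadership role held: yes → true
  credits completed ≤ 86: 135 ≤ 86 is false
  expected family contribution ≥ 49555 USD: 25120 ≥ 49555 is false
  GPA between 3.33 and 3.49: 1.95 in [3.33, 3.49] is false
  essays submitted > 1: 1 > 1 is false
  FAFSA on file: yes → true
  household dependents = 0: 0 == 0 is true
  enrolled full-time: no → false
  renewal applicant: yes → true
  credits completed ≥ 178: 135 ≥ 178 is false
  declared major ∈ {biology, engineering, history, music}: nursing is not in the set → false
  credits completed between 57 and 162: 135 in [57, 162] is true
  household dependents ≥ 7: 0 ≥ 7 is false
Combine:
[1.1.1.1] false AND false = false
[1.1.1.2] true → false = false
[1.1.1] false AND false = false
[1.1] NOT false = true
[1] NOT true = false
[2.1.1] true AND false = false
[2.1] NOT false = true
[2.2] false OR false = false
[2] true → false = false
[3.1] false OR true = true
[3.2] true → false = false
[3] true AND false = false
[4.2.1] false AND false = false
[4.2] NOT false = true
[4.3] true → false = false
[4] true AND true AND false = false
[root] false OR false OR false OR false = false
Overall: false → declined

Declined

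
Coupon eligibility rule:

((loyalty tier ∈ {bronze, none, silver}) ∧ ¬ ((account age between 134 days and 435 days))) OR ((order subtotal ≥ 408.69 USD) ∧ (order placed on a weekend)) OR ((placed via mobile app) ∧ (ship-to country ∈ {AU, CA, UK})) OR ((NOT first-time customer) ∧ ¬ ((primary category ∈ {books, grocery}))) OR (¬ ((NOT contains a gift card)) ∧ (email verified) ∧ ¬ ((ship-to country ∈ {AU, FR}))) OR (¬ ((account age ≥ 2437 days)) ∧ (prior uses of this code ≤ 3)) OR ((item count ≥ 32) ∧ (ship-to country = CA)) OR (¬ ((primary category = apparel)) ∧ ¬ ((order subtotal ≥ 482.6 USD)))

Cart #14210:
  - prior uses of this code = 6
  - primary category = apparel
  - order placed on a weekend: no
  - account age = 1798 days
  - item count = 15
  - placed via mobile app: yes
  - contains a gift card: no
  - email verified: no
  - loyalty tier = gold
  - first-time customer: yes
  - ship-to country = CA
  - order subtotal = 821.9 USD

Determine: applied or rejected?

Applied

Atomic conditions:
  loyalty tier ∈ {bronze, none, silver}: gold is not in the set → false
  account age between 134 days and 435 days: 1798 in [134, 435] is false
  order subtotal ≥ 408.69 USD: 821.9 ≥ 408.69 is true
  order placed on a weekend: no → false
  placed via mobile app: yes → true
  ship-to country ∈ {AU, CA, UK}: CA is in the set → true
  NOT first-time customer: yes → false
  primary category ∈ {books, grocery}: apparel is not in the set → false
  NOT contains a gift card: no → true
  email verified: no → false
  ship-to country ∈ {AU, FR}: CA is not in the set → false
  account age ≥ 2437 days: 1798 ≥ 2437 is false
  prior uses of this code ≤ 3: 6 ≤ 3 is false
  item count ≥ 32: 15 ≥ 32 is false
  ship-to country = CA: CA == CA is true
  primary category = apparel: apparel == apparel is true
  order subtotal ≥ 482.6 USD: 821.9 ≥ 482.6 is true
Combine:
[1.2] NOT false = true
[1] false AND true = false
[2] true AND false = false
[3] true AND true = true
[4.2] NOT false = true
[4] false AND true = false
[5.1] NOT true = false
[5.3] NOT false = true
[5] false AND false AND true = false
[6.1] NOT false = true
[6] true AND false = false
[7] false AND true = false
[8.1] NOT true = false
[8.2] NOT true = false
[8] false AND false = false
[root] false OR false OR true OR false OR false OR false OR false OR false = true
Overall: true → applied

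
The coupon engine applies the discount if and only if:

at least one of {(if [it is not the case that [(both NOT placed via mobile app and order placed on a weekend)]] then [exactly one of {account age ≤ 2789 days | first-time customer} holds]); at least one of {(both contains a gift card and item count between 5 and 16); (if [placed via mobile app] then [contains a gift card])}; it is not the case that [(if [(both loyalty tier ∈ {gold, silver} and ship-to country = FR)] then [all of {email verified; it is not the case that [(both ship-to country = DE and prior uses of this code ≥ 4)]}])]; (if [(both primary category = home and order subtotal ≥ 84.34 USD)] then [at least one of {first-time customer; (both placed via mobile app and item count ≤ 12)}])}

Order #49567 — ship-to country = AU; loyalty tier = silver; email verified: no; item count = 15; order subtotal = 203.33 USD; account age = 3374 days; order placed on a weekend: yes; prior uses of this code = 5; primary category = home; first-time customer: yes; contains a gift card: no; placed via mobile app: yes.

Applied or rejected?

Applied

Atomic conditions:
  NOT placed via mobile app: yes → false
  order placed on a weekend: yes → true
  account age ≤ 2789 days: 3374 ≤ 2789 is false
  first-time customer: yes → true
  contains a gift card: no → false
  item count between 5 and 16: 15 in [5, 16] is true
  placed via mobile app: yes → true
  loyalty tier ∈ {gold, silver}: silver is in the set → true
  ship-to country = FR: AU == FR is false
  email verified: no → false
  ship-to country = DE: AU == DE is false
  prior uses of this code ≥ 4: 5 ≥ 4 is true
  primary category = home: home == home is true
  order subtotal ≥ 84.34 USD: 203.33 ≥ 84.34 is true
  item count ≤ 12: 15 ≤ 12 is false
Combine:
[1.1.1] false AND true = false
[1.1] NOT false = true
[1.2] exactly-one(false, true) = true
[1] true → true = true
[2.1] false AND true = false
[2.2] true → false = false
[2] false OR false = false
[3.1.1] true AND false = false
[3.1.2.2.1] false AND true = false
[3.1.2.2] NOT false = true
[3.1.2] false AND true = false
[3.1] false → false (antecedent false ⇒ implication holds) = true
[3] NOT true = false
[4.1] true AND true = true
[4.2.2] true AND false = false
[4.2] true OR false = true
[4] true → true = true
[root] true OR false OR false OR true = true
Overall: true → applied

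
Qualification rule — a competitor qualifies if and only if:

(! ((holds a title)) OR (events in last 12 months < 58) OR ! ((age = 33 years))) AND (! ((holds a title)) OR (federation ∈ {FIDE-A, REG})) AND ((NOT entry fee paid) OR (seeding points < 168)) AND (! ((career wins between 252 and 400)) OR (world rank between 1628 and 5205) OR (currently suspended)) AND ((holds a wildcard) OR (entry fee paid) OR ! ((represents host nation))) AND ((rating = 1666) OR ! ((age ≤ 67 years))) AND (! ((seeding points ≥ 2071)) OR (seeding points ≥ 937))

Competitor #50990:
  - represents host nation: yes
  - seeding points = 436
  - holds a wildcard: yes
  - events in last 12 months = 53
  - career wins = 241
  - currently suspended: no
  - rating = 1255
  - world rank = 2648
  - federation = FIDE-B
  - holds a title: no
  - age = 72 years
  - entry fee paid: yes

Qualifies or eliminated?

Eliminated

Atomic conditions:
  holds a title: no → false
  events in last 12 months < 58: 53 < 58 is true
  age = 33 years: 72 == 33 is false
  federation ∈ {FIDE-A, REG}: FIDE-B is not in the set → false
  NOT entry fee paid: yes → false
  seeding points < 168: 436 < 168 is false
  career wins between 252 and 400: 241 in [252, 400] is false
  world rank between 1628 and 5205: 2648 in [1628, 5205] is true
  currently suspended: no → false
  holds a wildcard: yes → true
  entry fee paid: yes → true
  represents host nation: yes → true
  rating = 1666: 1255 == 1666 is false
  age ≤ 67 years: 72 ≤ 67 is false
  seeding points ≥ 2071: 436 ≥ 2071 is false
  seeding points ≥ 937: 436 ≥ 937 is false
Combine:
[1.1] NOT false = true
[1.3] NOT false = true
[1] true OR true OR true = true
[2.1] NOT false = true
[2] true OR false = true
[3] false OR false = false
[4.1] NOT false = true
[4] true OR true OR false = true
[5.3] NOT true = false
[5] true OR true OR false = true
[6.2] NOT false = true
[6] false OR true = true
[7.1] NOT false = true
[7] true OR false = true
[root] true AND true AND false AND true AND true AND true AND true = false
Overall: false → eliminated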